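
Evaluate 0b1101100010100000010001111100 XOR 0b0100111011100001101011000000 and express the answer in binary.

0b1001011001000001111010111100

XOR bit by bit (1 where the bits differ):
  1101100010100000010001111100
^ 0100111011100001101011000000
= 1001011001000001111010111100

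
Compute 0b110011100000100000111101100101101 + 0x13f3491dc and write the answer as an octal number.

0b110011100000100000111101100101101 = 0o63404075455 in octal.
0x13f3491dc = 0o47715110734 in octal.
Add column by column in base 8, right to left:
  5+4 = 1 carry 1
  5+3+1 = 1 carry 1
  4+7+1 = 4 carry 1
  5+0+1 = 6
  7+1 = 0 carry 1
  0+1+1 = 2
  4+5 = 1 carry 1
  0+1+1 = 2
  4+7 = 3 carry 1
  3+7+1 = 3 carry 1
  6+4+1 = 3 carry 1
  final carry 1

0o133321206411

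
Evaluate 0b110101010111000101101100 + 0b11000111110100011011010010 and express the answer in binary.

Add column by column in base 2, right to left:
  0+0 = 0
  0+1 = 1
  1+0 = 1
  1+0 = 1
  0+1 = 1
  1+0 = 1
  1+1 = 0 carry 1
  0+1+1 = 0 carry 1
  1+0+1 = 0 carry 1
  0+1+1 = 0 carry 1
  0+1+1 = 0 carry 1
  0+0+1 = 1
  1+0 = 1
  1+0 = 1
  1+1 = 0 carry 1
  0+0+1 = 1
  1+1 = 0 carry 1
  0+1+1 = 0 carry 1
  1+1+1 = 1 carry 1
  0+1+1 = 0 carry 1
  1+1+1 = 1 carry 1
  0+0+1 = 1
  1+0 = 1
  1+0 = 1
  0+1 = 1
  0+1 = 1

0b11111101001011100000111110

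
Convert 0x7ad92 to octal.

0o1726622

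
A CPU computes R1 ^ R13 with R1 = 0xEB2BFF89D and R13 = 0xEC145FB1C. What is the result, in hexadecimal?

XOR each hex digit independently (no carries):
  E^E=0, B^C=7, 2^1=3, B^4=F, F^5=A, F^F=0, 8^B=3, 9^1=8, D^C=1

0x073FA0381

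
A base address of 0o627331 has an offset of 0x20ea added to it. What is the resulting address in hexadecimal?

0x34fc3

0o627331 = 0x32ed9 in hexadecimal.
Add column by column in base 16, right to left:
  9+a = 3 carry 1
  d+e+1 = c carry 1
  e+0+1 = f
  2+2 = 4
  3+0 = 3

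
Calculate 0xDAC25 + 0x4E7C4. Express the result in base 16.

0x1293E9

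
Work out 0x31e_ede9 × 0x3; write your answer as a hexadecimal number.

0x95cc9bb

Multiply each base-16 digit by 3, carrying:
  9×3 = 27 → write b carry 1
  e×3+1 = 43 → write b carry 2
  d×3+2 = 41 → write 9 carry 2
  e×3+2 = 44 → write c carry 2
  e×3+2 = 44 → write c carry 2
  1×3+2 = 5 → write 5
  3×3 = 9 → write 9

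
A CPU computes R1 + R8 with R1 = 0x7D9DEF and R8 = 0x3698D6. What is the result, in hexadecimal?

Add column by column in base 16, right to left:
  F+6 = 5 carry 1
  E+D+1 = C carry 1
  D+8+1 = 6 carry 1
  9+9+1 = 3 carry 1
  D+6+1 = 4 carry 1
  7+3+1 = B

0xB436C5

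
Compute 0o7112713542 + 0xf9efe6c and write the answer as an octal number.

0xf9efe6c = 0o1747577154 in octal.
Add column by column in base 8, right to left:
  2+4 = 6
  4+5 = 1 carry 1
  5+1+1 = 7
  3+7 = 2 carry 1
  1+7+1 = 1 carry 1
  7+5+1 = 5 carry 1
  2+7+1 = 2 carry 1
  1+4+1 = 6
  1+7 = 0 carry 1
  7+1+1 = 1 carry 1
  final carry 1

0o11062512716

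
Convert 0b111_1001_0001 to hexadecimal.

Group the bits into nibbles: 0111 1001 0001 → 791.

0x791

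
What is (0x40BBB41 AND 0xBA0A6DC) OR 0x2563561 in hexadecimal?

0x256B761

0x40BBB41 AND 0xBA0A6DC = 0x000A240.
Then OR with 0x2563561.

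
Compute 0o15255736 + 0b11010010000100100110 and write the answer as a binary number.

0o15255736 = 0b1101010101101111011110 in binary.
Add column by column in base 2, right to left:
  0+0 = 0
  1+1 = 0 carry 1
  1+1+1 = 1 carry 1
  1+0+1 = 0 carry 1
  1+0+1 = 0 carry 1
  0+1+1 = 0 carry 1
  1+0+1 = 0 carry 1
  1+0+1 = 0 carry 1
  1+1+1 = 1 carry 1
  1+0+1 = 0 carry 1
  0+0+1 = 1
  1+0 = 1
  1+0 = 1
  0+1 = 1
  1+0 = 1
  0+0 = 0
  1+1 = 0 carry 1
  0+0+1 = 1
  1+1 = 0 carry 1
  0+1+1 = 0 carry 1
  1+0+1 = 0 carry 1
  1+0+1 = 0 carry 1
  final carry 1

0b10000100111110100000100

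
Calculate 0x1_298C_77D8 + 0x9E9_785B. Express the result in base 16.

0x13375F033

Add column by column in base 16, right to left:
  8+B = 3 carry 1
  D+5+1 = 3 carry 1
  7+8+1 = 0 carry 1
  7+7+1 = F
  C+9 = 5 carry 1
  8+E+1 = 7 carry 1
  9+9+1 = 3 carry 1
  2+0+1 = 3
  1+0 = 1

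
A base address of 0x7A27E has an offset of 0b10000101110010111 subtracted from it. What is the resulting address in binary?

0b1101001011011100111

0x7A27E = 0b1111010001001111110 in binary.
Subtract column by column in base 2:
  0-1 → 1 (borrow)
  1-1-1 → 1 (borrow)
  1-1-1 → 1 (borrow)
  1-0-1 → 0
  1-1 → 0
  1-0 → 1
  1-0 → 1
  0-1 → 1 (borrow)
  0-1-1 → 0 (borrow)
  1-1-1 → 1 (borrow)
  0-0-1 → 1 (borrow)
  0-1-1 → 0 (borrow)
  0-0-1 → 1 (borrow)
  1-0-1 → 0
  0-0 → 0
  1-0 → 1
  1-1 → 0
  1-0 → 1
  1-0 → 1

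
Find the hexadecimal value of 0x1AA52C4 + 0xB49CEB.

Add column by column in base 16, right to left:
  4+B = F
  C+E = A carry 1
  2+C+1 = F
  5+9 = E
  A+4 = E
  A+B = 5 carry 1
  1+0+1 = 2

0x25EEFAF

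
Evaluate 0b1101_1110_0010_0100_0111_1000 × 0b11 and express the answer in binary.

0b10100110100110110101101000

Multiply each base-2 digit by 3, carrying:
  0×3 = 0 → write 0
  0×3 = 0 → write 0
  0×3 = 0 → write 0
  1×3 = 3 → write 1 carry 1
  1×3+1 = 4 → write 0 carry 2
  1×3+2 = 5 → write 1 carry 2
  1×3+2 = 5 → write 1 carry 2
  0×3+2 = 2 → write 0 carry 1
  0×3+1 = 1 → write 1
  0×3 = 0 → write 0
  1×3 = 3 → write 1 carry 1
  0×3+1 = 1 → write 1
  0×3 = 0 → write 0
  1×3 = 3 → write 1 carry 1
  0×3+1 = 1 → write 1
  0×3 = 0 → write 0
  0×3 = 0 → write 0
  1×3 = 3 → write 1 carry 1
  1×3+1 = 4 → write 0 carry 2
  1×3+2 = 5 → write 1 carry 2
  1×3+2 = 5 → write 1 carry 2
  0×3+2 = 2 → write 0 carry 1
  1×3+1 = 4 → write 0 carry 2
  1×3+2 = 5 → write 1 carry 2
  remaining carry: 10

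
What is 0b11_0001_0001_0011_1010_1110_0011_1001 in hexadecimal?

0x3113AE39

Group the bits into nibbles: 0011 0001 0001 0011 1010 1110 0011 1001 → 3113AE39.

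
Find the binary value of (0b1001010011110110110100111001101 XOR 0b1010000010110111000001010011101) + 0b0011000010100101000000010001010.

0b110010011100110110101111011010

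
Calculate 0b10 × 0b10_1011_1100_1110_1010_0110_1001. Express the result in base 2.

Multiply each base-2 digit by 2, carrying:
  1×2 = 2 → write 0 carry 1
  0×2+1 = 1 → write 1
  0×2 = 0 → write 0
  1×2 = 2 → write 0 carry 1
  0×2+1 = 1 → write 1
  1×2 = 2 → write 0 carry 1
  1×2+1 = 3 → write 1 carry 1
  0×2+1 = 1 → write 1
  0×2 = 0 → write 0
  1×2 = 2 → write 0 carry 1
  0×2+1 = 1 → write 1
  1×2 = 2 → write 0 carry 1
  0×2+1 = 1 → write 1
  1×2 = 2 → write 0 carry 1
  1×2+1 = 3 → write 1 carry 1
  1×2+1 = 3 → write 1 carry 1
  0×2+1 = 1 → write 1
  0×2 = 0 → write 0
  1×2 = 2 → write 0 carry 1
  1×2+1 = 3 → write 1 carry 1
  1×2+1 = 3 → write 1 carry 1
  1×2+1 = 3 → write 1 carry 1
  0×2+1 = 1 → write 1
  1×2 = 2 → write 0 carry 1
  0×2+1 = 1 → write 1
  1×2 = 2 → write 0 carry 1
  remaining carry: 1

0b101011110011101010011010010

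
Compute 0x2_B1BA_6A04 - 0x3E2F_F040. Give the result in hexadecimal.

0x2738A79C4

Subtract column by column in base 16:
  4-0 → 4
  0-4 → C (borrow)
  A-0-1 → 9
  6-F → 7 (borrow)
  A-F-1 → A (borrow)
  B-2-1 → 8
  1-E → 3 (borrow)
  B-3-1 → 7
  2-0 → 2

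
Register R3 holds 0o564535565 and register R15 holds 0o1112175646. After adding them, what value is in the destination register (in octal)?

0o1676733433

Add column by column in base 8, right to left:
  5+6 = 3 carry 1
  6+4+1 = 3 carry 1
  5+6+1 = 4 carry 1
  5+5+1 = 3 carry 1
  3+7+1 = 3 carry 1
  5+1+1 = 7
  4+2 = 6
  6+1 = 7
  5+1 = 6
  0+1 = 1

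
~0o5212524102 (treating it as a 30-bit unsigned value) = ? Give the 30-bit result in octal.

0o2565253675

Each oct digit d becomes 7−d:
  5→2, 2→5, 1→6, 2→5, 5→2, 2→5, 4→3, 1→6, 0→7, 2→5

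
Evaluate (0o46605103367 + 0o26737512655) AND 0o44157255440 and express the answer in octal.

0o44144214040

Add column by column in base 8, right to left:
  7+5 = 4 carry 1
  6+5+1 = 4 carry 1
  3+6+1 = 2 carry 1
  3+2+1 = 6
  0+1 = 1
  1+5 = 6
  5+7 = 4 carry 1
  0+3+1 = 4
  6+7 = 5 carry 1
  6+6+1 = 5 carry 1
  4+2+1 = 7
Sum = 0o75544616244; now AND with 0o44157255440:
  7&4=4, 5&4=4, 5&1=1, 4&5=4, 4&7=4, 6&2=2, 1&5=1, 6&5=4, 2&4=0, 4&4=4, 4&0=0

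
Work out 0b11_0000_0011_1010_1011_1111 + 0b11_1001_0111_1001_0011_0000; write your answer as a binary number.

Add column by column in base 2, right to left:
  1+0 = 1
  1+0 = 1
  1+0 = 1
  1+0 = 1
  1+1 = 0 carry 1
  1+1+1 = 1 carry 1
  0+0+1 = 1
  1+0 = 1
  0+1 = 1
  1+0 = 1
  0+0 = 0
  1+1 = 0 carry 1
  1+1+1 = 1 carry 1
  1+1+1 = 1 carry 1
  0+1+1 = 0 carry 1
  0+0+1 = 1
  0+1 = 1
  0+0 = 0
  0+0 = 0
  0+1 = 1
  1+1 = 0 carry 1
  1+1+1 = 1 carry 1
  final carry 1

0b11010011011001111101111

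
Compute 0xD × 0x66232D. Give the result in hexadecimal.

0x52FC949

Multiply each base-16 digit by 13, carrying:
  D×13 = 169 → write 9 carry 10
  2×13+10 = 36 → write 4 carry 2
  3×13+2 = 41 → write 9 carry 2
  2×13+2 = 28 → write C carry 1
  6×13+1 = 79 → write F carry 4
  6×13+4 = 82 → write 2 carry 5
  remaining carry: 5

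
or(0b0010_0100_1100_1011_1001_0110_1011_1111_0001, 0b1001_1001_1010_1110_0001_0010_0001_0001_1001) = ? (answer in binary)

0b101111011110111110010110101111111001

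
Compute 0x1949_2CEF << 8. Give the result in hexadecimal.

0x19492CEF00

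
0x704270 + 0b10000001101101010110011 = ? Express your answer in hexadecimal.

0xB11D23

0b10000001101101010110011 = 0x40DAB3 in hexadecimal.
Add column by column in base 16, right to left:
  0+3 = 3
  7+B = 2 carry 1
  2+A+1 = D
  4+D = 1 carry 1
  0+0+1 = 1
  7+4 = B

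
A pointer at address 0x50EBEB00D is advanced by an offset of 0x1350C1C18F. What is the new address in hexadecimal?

0x185F80719C

Add column by column in base 16, right to left:
  D+F = C carry 1
  0+8+1 = 9
  0+1 = 1
  B+C = 7 carry 1
  E+1+1 = 0 carry 1
  B+C+1 = 8 carry 1
  E+0+1 = F
  0+5 = 5
  5+3 = 8
  0+1 = 1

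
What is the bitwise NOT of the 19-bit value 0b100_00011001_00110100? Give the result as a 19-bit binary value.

Invert each bit: 1000001100100110100 → 0111110011011001011.

0b0111110011011001011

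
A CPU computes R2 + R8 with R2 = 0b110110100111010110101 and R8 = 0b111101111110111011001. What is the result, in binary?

0b1110100100110010001110

Add column by column in base 2, right to left:
  1+1 = 0 carry 1
  0+0+1 = 1
  1+0 = 1
  0+1 = 1
  1+1 = 0 carry 1
  1+0+1 = 0 carry 1
  0+1+1 = 0 carry 1
  1+1+1 = 1 carry 1
  0+1+1 = 0 carry 1
  1+0+1 = 0 carry 1
  1+1+1 = 1 carry 1
  1+1+1 = 1 carry 1
  0+1+1 = 0 carry 1
  0+1+1 = 0 carry 1
  1+1+1 = 1 carry 1
  0+1+1 = 0 carry 1
  1+0+1 = 0 carry 1
  1+1+1 = 1 carry 1
  0+1+1 = 0 carry 1
  1+1+1 = 1 carry 1
  1+1+1 = 1 carry 1
  final carry 1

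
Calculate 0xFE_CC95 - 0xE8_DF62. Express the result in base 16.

0x15ED33

Subtract column by column in base 16:
  5-2 → 3
  9-6 → 3
  C-F → D (borrow)
  C-D-1 → E (borrow)
  E-8-1 → 5
  F-E → 1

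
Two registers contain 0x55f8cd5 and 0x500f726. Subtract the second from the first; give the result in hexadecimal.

0x5e95af

Subtract column by column in base 16:
  5-6 → f (borrow)
  d-2-1 → a
  c-7 → 5
  8-f → 9 (borrow)
  f-0-1 → e
  5-0 → 5
  5-5 → 0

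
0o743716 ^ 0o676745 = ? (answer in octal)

0o135053

XOR each oct digit independently (no carries):
  7^6=1, 4^7=3, 3^6=5, 7^7=0, 1^4=5, 6^5=3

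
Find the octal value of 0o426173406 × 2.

0o1054367014

Multiply each base-8 digit by 2, carrying:
  6×2 = 12 → write 4 carry 1
  0×2+1 = 1 → write 1
  4×2 = 8 → write 0 carry 1
  3×2+1 = 7 → write 7
  7×2 = 14 → write 6 carry 1
  1×2+1 = 3 → write 3
  6×2 = 12 → write 4 carry 1
  2×2+1 = 5 → write 5
  4×2 = 8 → write 0 carry 1
  remaining carry: 1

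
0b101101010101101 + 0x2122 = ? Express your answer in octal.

0b101101010101101 = 0o55255 in octal.
0x2122 = 0o20442 in octal.
Add column by column in base 8, right to left:
  5+2 = 7
  5+4 = 1 carry 1
  2+4+1 = 7
  5+0 = 5
  5+2 = 7

0o75717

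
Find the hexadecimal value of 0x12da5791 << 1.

1 bits is not a whole number of base-16 digits; in binary: 10010110110100101011110010001 << 1 = 100101101101001010111100100010.

0x25b4af22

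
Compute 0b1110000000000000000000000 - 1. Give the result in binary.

The trailing 22 digits are 0, so subtracting 1 borrows through: they become 1 and the next digit up decrements.

0b1101111111111111111111111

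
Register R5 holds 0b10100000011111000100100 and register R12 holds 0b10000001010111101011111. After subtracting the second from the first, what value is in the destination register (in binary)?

Subtract column by column in base 2:
  0-1 → 1 (borrow)
  0-1-1 → 0 (borrow)
  1-1-1 → 1 (borrow)
  0-1-1 → 0 (borrow)
  0-1-1 → 0 (borrow)
  1-0-1 → 0
  0-1 → 1 (borrow)
  0-0-1 → 1 (borrow)
  0-1-1 → 0 (borrow)
  1-1-1 → 1 (borrow)
  1-1-1 → 1 (borrow)
  1-1-1 → 1 (borrow)
  1-0-1 → 0
  1-1 → 0
  0-0 → 0
  0-1 → 1 (borrow)
  0-0-1 → 1 (borrow)
  0-0-1 → 1 (borrow)
  0-0-1 → 1 (borrow)
  0-0-1 → 1 (borrow)
  1-0-1 → 0
  0-0 → 0
  1-1 → 0

0b11111000111011000101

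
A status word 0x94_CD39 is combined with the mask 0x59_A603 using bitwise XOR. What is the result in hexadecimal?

0xCD6B3A

XOR each hex digit independently (no carries):
  9^5=C, 4^9=D, C^A=6, D^6=B, 3^0=3, 9^3=A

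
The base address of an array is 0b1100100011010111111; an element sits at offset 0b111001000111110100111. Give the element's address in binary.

Add column by column in base 2, right to left:
  1+1 = 0 carry 1
  1+1+1 = 1 carry 1
  1+1+1 = 1 carry 1
  1+0+1 = 0 carry 1
  1+0+1 = 0 carry 1
  1+1+1 = 1 carry 1
  0+0+1 = 1
  1+1 = 0 carry 1
  0+1+1 = 0 carry 1
  1+1+1 = 1 carry 1
  1+1+1 = 1 carry 1
  0+1+1 = 0 carry 1
  0+0+1 = 1
  0+0 = 0
  1+0 = 1
  0+1 = 1
  0+0 = 0
  1+0 = 1
  1+1 = 0 carry 1
  0+1+1 = 0 carry 1
  0+1+1 = 0 carry 1
  final carry 1

0b1000101101011001100110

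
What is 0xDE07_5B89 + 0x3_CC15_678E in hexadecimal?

0x4AA1CC317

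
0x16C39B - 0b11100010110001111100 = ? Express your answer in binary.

0x16C39B = 0b101101100001110011011 in binary.
Subtract column by column in base 2:
  1-0 → 1
  1-0 → 1
  0-1 → 1 (borrow)
  1-1-1 → 1 (borrow)
  1-1-1 → 1 (borrow)
  0-1-1 → 0 (borrow)
  0-1-1 → 0 (borrow)
  1-0-1 → 0
  1-0 → 1
  1-0 → 1
  0-1 → 1 (borrow)
  0-1-1 → 0 (borrow)
  0-0-1 → 1 (borrow)
  0-1-1 → 0 (borrow)
  1-0-1 → 0
  1-0 → 1
  0-0 → 0
  1-1 → 0
  1-1 → 0
  0-1 → 1 (borrow)
  1-0-1 → 0

0b10001001011100011111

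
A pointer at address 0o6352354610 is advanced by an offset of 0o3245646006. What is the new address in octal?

0o11620222616

Add column by column in base 8, right to left:
  0+6 = 6
  1+0 = 1
  6+0 = 6
  4+6 = 2 carry 1
  5+4+1 = 2 carry 1
  3+6+1 = 2 carry 1
  2+5+1 = 0 carry 1
  5+4+1 = 2 carry 1
  3+2+1 = 6
  6+3 = 1 carry 1
  final carry 1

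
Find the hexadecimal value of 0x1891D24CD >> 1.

1 bits is not a whole number of base-16 digits; in binary: 110001001000111010010010011001101 >> 1 = 11000100100011101001001001100110.

0xC48E9266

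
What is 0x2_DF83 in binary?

Expand each hex digit to 4 bits: 2=0010 D=1101 F=1111 8=1000 3=0011.

0b101101111110000011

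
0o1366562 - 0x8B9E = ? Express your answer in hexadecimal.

0x561D4

0o1366562 = 0x5ED72 in hexadecimal.
Subtract column by column in base 16:
  2-E → 4 (borrow)
  7-9-1 → D (borrow)
  D-B-1 → 1
  E-8 → 6
  5-0 → 5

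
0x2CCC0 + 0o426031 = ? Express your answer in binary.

0b1001111100011011001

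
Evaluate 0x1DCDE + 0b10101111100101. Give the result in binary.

0x1DCDE = 0b11101110011011110 in binary.
Add column by column in base 2, right to left:
  0+1 = 1
  1+0 = 1
  1+1 = 0 carry 1
  1+0+1 = 0 carry 1
  1+0+1 = 0 carry 1
  0+1+1 = 0 carry 1
  1+1+1 = 1 carry 1
  1+1+1 = 1 carry 1
  0+1+1 = 0 carry 1
  0+1+1 = 0 carry 1
  1+0+1 = 0 carry 1
  1+1+1 = 1 carry 1
  1+0+1 = 0 carry 1
  0+1+1 = 0 carry 1
  1+0+1 = 0 carry 1
  1+0+1 = 0 carry 1
  1+0+1 = 0 carry 1
  final carry 1

0b100000100011000011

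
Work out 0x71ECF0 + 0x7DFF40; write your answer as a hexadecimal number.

0xEFEC30

Add column by column in base 16, right to left:
  0+0 = 0
  F+4 = 3 carry 1
  C+F+1 = C carry 1
  E+F+1 = E carry 1
  1+D+1 = F
  7+7 = E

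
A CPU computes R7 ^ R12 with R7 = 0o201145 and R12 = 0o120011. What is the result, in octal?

0o321154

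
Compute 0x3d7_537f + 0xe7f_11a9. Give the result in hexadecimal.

0x12566528

Add column by column in base 16, right to left:
  f+9 = 8 carry 1
  7+a+1 = 2 carry 1
  3+1+1 = 5
  5+1 = 6
  7+f = 6 carry 1
  d+7+1 = 5 carry 1
  3+e+1 = 2 carry 1
  final carry 1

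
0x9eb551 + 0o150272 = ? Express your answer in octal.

0x9eb551 = 0o47532521 in octal.
Add column by column in base 8, right to left:
  1+2 = 3
  2+7 = 1 carry 1
  5+2+1 = 0 carry 1
  2+0+1 = 3
  3+5 = 0 carry 1
  5+1+1 = 7
  7+0 = 7
  4+0 = 4

0o47703013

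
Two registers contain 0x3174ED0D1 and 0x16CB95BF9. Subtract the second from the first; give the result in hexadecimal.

Subtract column by column in base 16:
  1-9 → 8 (borrow)
  D-F-1 → D (borrow)
  0-B-1 → 4 (borrow)
  D-5-1 → 7
  E-9 → 5
  4-B → 9 (borrow)
  7-C-1 → A (borrow)
  1-6-1 → A (borrow)
  3-1-1 → 1

0x1AA9574D8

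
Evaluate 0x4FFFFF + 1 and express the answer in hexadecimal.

The trailing 5 digits are F (max in base 16), so adding 1 cascades: they roll to 0 and the next digit up increments.

0x500000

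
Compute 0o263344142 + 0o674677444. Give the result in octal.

Add column by column in base 8, right to left:
  2+4 = 6
  4+4 = 0 carry 1
  1+4+1 = 6
  4+7 = 3 carry 1
  4+7+1 = 4 carry 1
  3+6+1 = 2 carry 1
  3+4+1 = 0 carry 1
  6+7+1 = 6 carry 1
  2+6+1 = 1 carry 1
  final carry 1

0o1160243606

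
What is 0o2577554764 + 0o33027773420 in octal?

0o35627550404

Add column by column in base 8, right to left:
  4+0 = 4
  6+2 = 0 carry 1
  7+4+1 = 4 carry 1
  4+3+1 = 0 carry 1
  5+7+1 = 5 carry 1
  5+7+1 = 5 carry 1
  7+7+1 = 7 carry 1
  7+2+1 = 2 carry 1
  5+0+1 = 6
  2+3 = 5
  0+3 = 3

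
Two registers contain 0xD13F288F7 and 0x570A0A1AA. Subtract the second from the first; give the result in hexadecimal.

Subtract column by column in base 16:
  7-A → D (borrow)
  F-A-1 → 4
  8-1 → 7
  8-A → E (borrow)
  2-0-1 → 1
  F-A → 5
  3-0 → 3
  1-7 → A (borrow)
  D-5-1 → 7

0x7A351E74D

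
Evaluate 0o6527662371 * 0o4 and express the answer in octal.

Multiply each base-8 digit by 4, carrying:
  1×4 = 4 → write 4
  7×4 = 28 → write 4 carry 3
  3×4+3 = 15 → write 7 carry 1
  2×4+1 = 9 → write 1 carry 1
  6×4+1 = 25 → write 1 carry 3
  6×4+3 = 27 → write 3 carry 3
  7×4+3 = 31 → write 7 carry 3
  2×4+3 = 11 → write 3 carry 1
  5×4+1 = 21 → write 5 carry 2
  6×4+2 = 26 → write 2 carry 3
  remaining carry: 3

0o32537311744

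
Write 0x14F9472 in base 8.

0o123712162

Expand each hex digit to 4 bits: 1=0001 4=0100 F=1111 9=1001 4=0100 7=0111 2=0010.
Group the bits in threes: 001 010 011 111 001 010 001 110 010 → 123712162.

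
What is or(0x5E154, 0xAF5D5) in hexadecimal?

0xFF5D5

OR each hex digit independently (no carries):
  5|A=F, E|F=F, 1|5=5, 5|D=D, 4|5=5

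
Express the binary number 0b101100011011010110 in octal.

0o543326

Group the bits in threes: 101 100 011 011 010 110 → 543326.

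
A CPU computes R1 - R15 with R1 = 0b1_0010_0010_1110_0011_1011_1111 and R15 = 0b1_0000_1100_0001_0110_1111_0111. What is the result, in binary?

Subtract column by column in base 2:
  1-1 → 0
  1-1 → 0
  1-1 → 0
  1-0 → 1
  1-1 → 0
  1-1 → 0
  0-1 → 1 (borrow)
  1-1-1 → 1 (borrow)
  1-0-1 → 0
  1-1 → 0
  0-1 → 1 (borrow)
  0-0-1 → 1 (borrow)
  0-1-1 → 0 (borrow)
  1-0-1 → 0
  1-0 → 1
  1-0 → 1
  0-0 → 0
  1-0 → 1
  0-1 → 1 (borrow)
  0-1-1 → 0 (borrow)
  0-0-1 → 1 (borrow)
  1-0-1 → 0
  0-0 → 0
  0-0 → 0
  1-1 → 0

0b101101100110011001000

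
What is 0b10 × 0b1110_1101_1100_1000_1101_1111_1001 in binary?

0b11101101110010001101111110010

Multiply each base-2 digit by 2, carrying:
  1×2 = 2 → write 0 carry 1
  0×2+1 = 1 → write 1
  0×2 = 0 → write 0
  1×2 = 2 → write 0 carry 1
  1×2+1 = 3 → write 1 carry 1
  1×2+1 = 3 → write 1 carry 1
  1×2+1 = 3 → write 1 carry 1
  1×2+1 = 3 → write 1 carry 1
  1×2+1 = 3 → write 1 carry 1
  0×2+1 = 1 → write 1
  1×2 = 2 → write 0 carry 1
  1×2+1 = 3 → write 1 carry 1
  0×2+1 = 1 → write 1
  0×2 = 0 → write 0
  0×2 = 0 → write 0
  1×2 = 2 → write 0 carry 1
  0×2+1 = 1 → write 1
  0×2 = 0 → write 0
  1×2 = 2 → write 0 carry 1
  1×2+1 = 3 → write 1 carry 1
  1×2+1 = 3 → write 1 carry 1
  0×2+1 = 1 → write 1
  1×2 = 2 → write 0 carry 1
  1×2+1 = 3 → write 1 carry 1
  0×2+1 = 1 → write 1
  1×2 = 2 → write 0 carry 1
  1×2+1 = 3 → write 1 carry 1
  1×2+1 = 3 → write 1 carry 1
  remaining carry: 1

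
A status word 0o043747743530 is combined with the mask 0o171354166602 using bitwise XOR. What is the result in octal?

0o132413625332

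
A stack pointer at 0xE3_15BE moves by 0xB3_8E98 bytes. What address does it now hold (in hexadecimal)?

0x196A456

Add column by column in base 16, right to left:
  E+8 = 6 carry 1
  B+9+1 = 5 carry 1
  5+E+1 = 4 carry 1
  1+8+1 = A
  3+3 = 6
  E+B = 9 carry 1
  final carry 1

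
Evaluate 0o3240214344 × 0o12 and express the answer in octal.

Multiply each base-8 digit by 10, carrying:
  4×10 = 40 → write 0 carry 5
  4×10+5 = 45 → write 5 carry 5
  3×10+5 = 35 → write 3 carry 4
  4×10+4 = 44 → write 4 carry 5
  1×10+5 = 15 → write 7 carry 1
  2×10+1 = 21 → write 5 carry 2
  0×10+2 = 2 → write 2
  4×10 = 40 → write 0 carry 5
  2×10+5 = 25 → write 1 carry 3
  3×10+3 = 33 → write 1 carry 4
  remaining carry: 4

0o41102574350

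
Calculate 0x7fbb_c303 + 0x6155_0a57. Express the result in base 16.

Add column by column in base 16, right to left:
  3+7 = a
  0+5 = 5
  3+a = d
  c+0 = c
  b+5 = 0 carry 1
  b+5+1 = 1 carry 1
  f+1+1 = 1 carry 1
  7+6+1 = e

0xe110cd5a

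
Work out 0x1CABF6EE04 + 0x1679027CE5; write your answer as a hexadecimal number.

Add column by column in base 16, right to left:
  4+5 = 9
  0+E = E
  E+C = A carry 1
  E+7+1 = 6 carry 1
  6+2+1 = 9
  F+0 = F
  B+9 = 4 carry 1
  A+7+1 = 2 carry 1
  C+6+1 = 3 carry 1
  1+1+1 = 3

0x3324F96AE9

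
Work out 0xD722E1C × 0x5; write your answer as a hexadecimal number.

Multiply each base-16 digit by 5, carrying:
  C×5 = 60 → write C carry 3
  1×5+3 = 8 → write 8
  E×5 = 70 → write 6 carry 4
  2×5+4 = 14 → write E
  2×5 = 10 → write A
  7×5 = 35 → write 3 carry 2
  D×5+2 = 67 → write 3 carry 4
  remaining carry: 4

0x433AE68C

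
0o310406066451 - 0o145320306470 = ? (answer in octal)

0o143065557761

Subtract column by column in base 8:
  1-0 → 1
  5-7 → 6 (borrow)
  4-4-1 → 7 (borrow)
  6-6-1 → 7 (borrow)
  6-0-1 → 5
  0-3 → 5 (borrow)
  6-0-1 → 5
  0-2 → 6 (borrow)
  4-3-1 → 0
  0-5 → 3 (borrow)
  1-4-1 → 4 (borrow)
  3-1-1 → 1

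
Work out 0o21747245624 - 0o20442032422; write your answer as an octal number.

Subtract column by column in base 8:
  4-2 → 2
  2-2 → 0
  6-4 → 2
  5-2 → 3
  4-3 → 1
  2-0 → 2
  7-2 → 5
  4-4 → 0
  7-4 → 3
  1-0 → 1
  2-2 → 0

0o1305213202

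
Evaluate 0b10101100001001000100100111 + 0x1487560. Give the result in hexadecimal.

0b10101100001001000100100111 = 0x2b09127 in hexadecimal.
Add column by column in base 16, right to left:
  7+0 = 7
  2+6 = 8
  1+5 = 6
  9+7 = 0 carry 1
  0+8+1 = 9
  b+4 = f
  2+1 = 3

0x3f90687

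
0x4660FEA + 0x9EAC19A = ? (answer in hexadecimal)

0xE50D184

Add column by column in base 16, right to left:
  A+A = 4 carry 1
  E+9+1 = 8 carry 1
  F+1+1 = 1 carry 1
  0+C+1 = D
  6+A = 0 carry 1
  6+E+1 = 5 carry 1
  4+9+1 = E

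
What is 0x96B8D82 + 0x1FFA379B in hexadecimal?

0x2965C51D

Add column by column in base 16, right to left:
  2+B = D
  8+9 = 1 carry 1
  D+7+1 = 5 carry 1
  8+3+1 = C
  B+A = 5 carry 1
  6+F+1 = 6 carry 1
  9+F+1 = 9 carry 1
  0+1+1 = 2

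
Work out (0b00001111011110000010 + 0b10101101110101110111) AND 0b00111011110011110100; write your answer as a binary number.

0b111001010011110000

Add column by column in base 2, right to left:
  0+1 = 1
  1+1 = 0 carry 1
  0+1+1 = 0 carry 1
  0+0+1 = 1
  0+1 = 1
  0+1 = 1
  0+1 = 1
  1+0 = 1
  1+1 = 0 carry 1
  1+0+1 = 0 carry 1
  1+1+1 = 1 carry 1
  0+1+1 = 0 carry 1
  1+1+1 = 1 carry 1
  1+0+1 = 0 carry 1
  1+1+1 = 1 carry 1
  1+1+1 = 1 carry 1
  0+0+1 = 1
  0+1 = 1
  0+0 = 0
  0+1 = 1
Sum = 0b10111101010011111001; now AND with 0b00111011110011110100:
  10111101010011111001
& 00111011110011110100
= 00111001010011110000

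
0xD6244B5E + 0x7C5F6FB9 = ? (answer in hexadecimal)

0x15283BB17

Add column by column in base 16, right to left:
  E+9 = 7 carry 1
  5+B+1 = 1 carry 1
  B+F+1 = B carry 1
  4+6+1 = B
  4+F = 3 carry 1
  2+5+1 = 8
  6+C = 2 carry 1
  D+7+1 = 5 carry 1
  final carry 1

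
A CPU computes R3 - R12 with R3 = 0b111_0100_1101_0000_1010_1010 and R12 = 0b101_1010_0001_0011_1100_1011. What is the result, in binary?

0b110101011110011011111

Subtract column by column in base 2:
  0-1 → 1 (borrow)
  1-1-1 → 1 (borrow)
  0-0-1 → 1 (borrow)
  1-1-1 → 1 (borrow)
  0-0-1 → 1 (borrow)
  1-0-1 → 0
  0-1 → 1 (borrow)
  1-1-1 → 1 (borrow)
  0-1-1 → 0 (borrow)
  0-1-1 → 0 (borrow)
  0-0-1 → 1 (borrow)
  0-0-1 → 1 (borrow)
  1-1-1 → 1 (borrow)
  0-0-1 → 1 (borrow)
  1-0-1 → 0
  1-0 → 1
  0-0 → 0
  0-1 → 1 (borrow)
  1-0-1 → 0
  0-1 → 1 (borrow)
  1-1-1 → 1 (borrow)
  1-0-1 → 0
  1-1 → 0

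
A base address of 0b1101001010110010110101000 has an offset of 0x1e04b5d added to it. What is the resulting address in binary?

0b11100001011011000100000101

0x1e04b5d = 0b1111000000100101101011101 in binary.
Add column by column in base 2, right to left:
  0+1 = 1
  0+0 = 0
  0+1 = 1
  1+1 = 0 carry 1
  0+1+1 = 0 carry 1
  1+0+1 = 0 carry 1
  0+1+1 = 0 carry 1
  1+0+1 = 0 carry 1
  1+1+1 = 1 carry 1
  0+1+1 = 0 carry 1
  1+0+1 = 0 carry 1
  0+1+1 = 0 carry 1
  0+0+1 = 1
  1+0 = 1
  1+1 = 0 carry 1
  0+0+1 = 1
  1+0 = 1
  0+0 = 0
  1+0 = 1
  0+0 = 0
  0+0 = 0
  1+1 = 0 carry 1
  0+1+1 = 0 carry 1
  1+1+1 = 1 carry 1
  1+1+1 = 1 carry 1
  final carry 1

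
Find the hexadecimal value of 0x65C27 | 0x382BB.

OR each hex digit independently (no carries):
  6|3=7, 5|8=D, C|2=E, 2|B=B, 7|B=F

0x7DEBF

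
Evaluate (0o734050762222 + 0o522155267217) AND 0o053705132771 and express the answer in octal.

0o52204010441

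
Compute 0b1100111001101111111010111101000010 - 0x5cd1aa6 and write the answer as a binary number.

0b1100110011111100101001010010011100

0x5cd1aa6 = 0b101110011010001101010100110 in binary.
Subtract column by column in base 2:
  0-0 → 0
  1-1 → 0
  0-1 → 1 (borrow)
  0-0-1 → 1 (borrow)
  0-0-1 → 1 (borrow)
  0-1-1 → 0 (borrow)
  1-0-1 → 0
  0-1 → 1 (borrow)
  1-0-1 → 0
  1-1 → 0
  1-0 → 1
  1-1 → 0
  0-1 → 1 (borrow)
  1-0-1 → 0
  0-0 → 0
  1-0 → 1
  1-1 → 0
  1-0 → 1
  1-1 → 0
  1-1 → 0
  1-0 → 1
  1-0 → 1
  0-1 → 1 (borrow)
  1-1-1 → 1 (borrow)
  1-1-1 → 1 (borrow)
  0-0-1 → 1 (borrow)
  0-1-1 → 0 (borrow)
  1-0-1 → 0
  1-0 → 1
  1-0 → 1
  0-0 → 0
  0-0 → 0
  1-0 → 1
  1-0 → 1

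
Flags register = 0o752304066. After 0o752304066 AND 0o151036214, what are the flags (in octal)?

0o150004004

AND each oct digit independently (no carries):
  7&1=1, 5&5=5, 2&1=0, 3&0=0, 0&3=0, 4&6=4, 0&2=0, 6&1=0, 6&4=4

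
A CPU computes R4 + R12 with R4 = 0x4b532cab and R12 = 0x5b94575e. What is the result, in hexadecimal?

Add column by column in base 16, right to left:
  b+e = 9 carry 1
  a+5+1 = 0 carry 1
  c+7+1 = 4 carry 1
  2+5+1 = 8
  3+4 = 7
  5+9 = e
  b+b = 6 carry 1
  4+5+1 = a

0xa6e78409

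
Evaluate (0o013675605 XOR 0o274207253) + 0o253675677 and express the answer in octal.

0o543370355

First 0o013675605 XOR 0o274207253 = 0o267472456.
Add column by column in base 8, right to left:
  6+7 = 5 carry 1
  5+7+1 = 5 carry 1
  4+6+1 = 3 carry 1
  2+5+1 = 0 carry 1
  7+7+1 = 7 carry 1
  4+6+1 = 3 carry 1
  7+3+1 = 3 carry 1
  6+5+1 = 4 carry 1
  2+2+1 = 5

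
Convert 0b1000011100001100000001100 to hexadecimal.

0x10e180c

Group the bits into nibbles: 0001 0000 1110 0001 1000 0000 1100 → 10e180c.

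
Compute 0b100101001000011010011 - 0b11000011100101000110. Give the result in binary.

0b1100101011110001101

Subtract column by column in base 2:
  1-0 → 1
  1-1 → 0
  0-1 → 1 (borrow)
  0-0-1 → 1 (borrow)
  1-0-1 → 0
  0-0 → 0
  1-1 → 0
  1-0 → 1
  0-1 → 1 (borrow)
  0-0-1 → 1 (borrow)
  0-0-1 → 1 (borrow)
  0-1-1 → 0 (borrow)
  1-1-1 → 1 (borrow)
  0-1-1 → 0 (borrow)
  0-0-1 → 1 (borrow)
  1-0-1 → 0
  0-0 → 0
  1-0 → 1
  0-1 → 1 (borrow)
  0-1-1 → 0 (borrow)
  1-0-1 → 0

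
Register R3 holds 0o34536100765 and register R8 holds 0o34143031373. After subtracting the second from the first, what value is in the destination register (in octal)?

0o373047372

Subtract column by column in base 8:
  5-3 → 2
  6-7 → 7 (borrow)
  7-3-1 → 3
  0-1 → 7 (borrow)
  0-3-1 → 4 (borrow)
  1-0-1 → 0
  6-3 → 3
  3-4 → 7 (borrow)
  5-1-1 → 3
  4-4 → 0
  3-3 → 0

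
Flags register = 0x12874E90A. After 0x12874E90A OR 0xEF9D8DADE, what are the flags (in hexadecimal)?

0xFF9FCFBDE

OR each hex digit independently (no carries):
  1|E=F, 2|F=F, 8|9=9, 7|D=F, 4|8=C, E|D=F, 9|A=B, 0|D=D, A|E=E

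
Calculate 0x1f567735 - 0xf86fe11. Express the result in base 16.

0xfcf7924

Subtract column by column in base 16:
  5-1 → 4
  3-1 → 2
  7-e → 9 (borrow)
  7-f-1 → 7 (borrow)
  6-6-1 → f (borrow)
  5-8-1 → c (borrow)
  f-f-1 → f (borrow)
  1-0-1 → 0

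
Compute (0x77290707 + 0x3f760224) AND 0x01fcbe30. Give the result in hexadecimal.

0x9c0820

Add column by column in base 16, right to left:
  7+4 = b
  0+2 = 2
  7+2 = 9
  0+0 = 0
  9+6 = f
  2+7 = 9
  7+f = 6 carry 1
  7+3+1 = b
Sum = 0xb69f092b; now AND with 0x01fcbe30:
  b&0=0, 6&1=0, 9&f=9, f&c=c, 0&b=0, 9&e=8, 2&3=2, b&0=0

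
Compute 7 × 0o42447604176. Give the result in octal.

0o362026235562

Multiply each base-8 digit by 7, carrying:
  6×7 = 42 → write 2 carry 5
  7×7+5 = 54 → write 6 carry 6
  1×7+6 = 13 → write 5 carry 1
  4×7+1 = 29 → write 5 carry 3
  0×7+3 = 3 → write 3
  6×7 = 42 → write 2 carry 5
  7×7+5 = 54 → write 6 carry 6
  4×7+6 = 34 → write 2 carry 4
  4×7+4 = 32 → write 0 carry 4
  2×7+4 = 18 → write 2 carry 2
  4×7+2 = 30 → write 6 carry 3
  remaining carry: 3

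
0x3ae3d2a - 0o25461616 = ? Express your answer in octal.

0x3ae3d2a = 0o353436452 in octal.
Subtract column by column in base 8:
  2-6 → 4 (borrow)
  5-1-1 → 3
  4-6 → 6 (borrow)
  6-1-1 → 4
  3-6 → 5 (borrow)
  4-4-1 → 7 (borrow)
  3-5-1 → 5 (borrow)
  5-2-1 → 2
  3-0 → 3

0o325754634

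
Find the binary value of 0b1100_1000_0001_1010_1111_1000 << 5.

Left shift by 5: append 5 zero bits.

0b11001000000110101111100000000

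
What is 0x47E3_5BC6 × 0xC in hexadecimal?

0x35EA84D48

Multiply each base-16 digit by 12, carrying:
  6×12 = 72 → write 8 carry 4
  C×12+4 = 148 → write 4 carry 9
  B×12+9 = 141 → write D carry 8
  5×12+8 = 68 → write 4 carry 4
  3×12+4 = 40 → write 8 carry 2
  E×12+2 = 170 → write A carry 10
  7×12+10 = 94 → write E carry 5
  4×12+5 = 53 → write 5 carry 3
  remaining carry: 3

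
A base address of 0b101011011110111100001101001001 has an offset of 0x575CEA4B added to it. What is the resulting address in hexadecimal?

0b101011011110111100001101001001 = 0x2B7BC349 in hexadecimal.
Add column by column in base 16, right to left:
  9+B = 4 carry 1
  4+4+1 = 9
  3+A = D
  C+E = A carry 1
  B+C+1 = 8 carry 1
  7+5+1 = D
  B+7 = 2 carry 1
  2+5+1 = 8

0x82D8AD94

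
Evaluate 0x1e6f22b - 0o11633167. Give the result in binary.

0b1101111111011101110110100

0x1e6f22b = 0b1111001101111001000101011 in binary.
0o11633167 = 0b1001110011011001110111 in binary.
Subtract column by column in base 2:
  1-1 → 0
  1-1 → 0
  0-1 → 1 (borrow)
  1-0-1 → 0
  0-1 → 1 (borrow)
  1-1-1 → 1 (borrow)
  0-1-1 → 0 (borrow)
  0-0-1 → 1 (borrow)
  0-0-1 → 1 (borrow)
  1-1-1 → 1 (borrow)
  0-1-1 → 0 (borrow)
  0-0-1 → 1 (borrow)
  1-1-1 → 1 (borrow)
  1-1-1 → 1 (borrow)
  1-0-1 → 0
  1-0 → 1
  0-1 → 1 (borrow)
  1-1-1 → 1 (borrow)
  1-1-1 → 1 (borrow)
  0-0-1 → 1 (borrow)
  0-0-1 → 1 (borrow)
  1-1-1 → 1 (borrow)
  1-0-1 → 0
  1-0 → 1
  1-0 → 1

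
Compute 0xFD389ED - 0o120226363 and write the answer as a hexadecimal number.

0o120226363 = 0x1412CF3 in hexadecimal.
Subtract column by column in base 16:
  D-3 → A
  E-F → F (borrow)
  9-C-1 → C (borrow)
  8-2-1 → 5
  3-1 → 2
  D-4 → 9
  F-1 → E

0xE925CFA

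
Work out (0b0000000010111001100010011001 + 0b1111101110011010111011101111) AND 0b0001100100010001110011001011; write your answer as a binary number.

Add column by column in base 2, right to left:
  1+1 = 0 carry 1
  0+1+1 = 0 carry 1
  0+1+1 = 0 carry 1
  1+1+1 = 1 carry 1
  1+0+1 = 0 carry 1
  0+1+1 = 0 carry 1
  0+1+1 = 0 carry 1
  1+1+1 = 1 carry 1
  0+0+1 = 1
  0+1 = 1
  0+1 = 1
  1+1 = 0 carry 1
  1+0+1 = 0 carry 1
  0+1+1 = 0 carry 1
  0+0+1 = 1
  1+1 = 0 carry 1
  1+1+1 = 1 carry 1
  1+0+1 = 0 carry 1
  0+0+1 = 1
  1+1 = 0 carry 1
  0+1+1 = 0 carry 1
  0+1+1 = 0 carry 1
  0+0+1 = 1
  0+1 = 1
  0+1 = 1
  0+1 = 1
  0+1 = 1
  0+1 = 1
Sum = 0b1111110001010100011110001000; now AND with 0b0001100100010001110011001011:
  1111110001010100011110001000
& 0001100100010001110011001011
= 0001100000010000010010001000

0b1100000010000010010001000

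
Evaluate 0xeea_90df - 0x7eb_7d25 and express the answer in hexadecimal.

0x6ff13ba

Subtract column by column in base 16:
  f-5 → a
  d-2 → b
  0-d → 3 (borrow)
  9-7-1 → 1
  a-b → f (borrow)
  e-e-1 → f (borrow)
  e-7-1 → 6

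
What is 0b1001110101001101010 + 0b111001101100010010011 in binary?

0b1000011100001011111101

Add column by column in base 2, right to left:
  0+1 = 1
  1+1 = 0 carry 1
  0+0+1 = 1
  1+0 = 1
  0+1 = 1
  1+0 = 1
  1+0 = 1
  0+1 = 1
  0+0 = 0
  1+0 = 1
  0+0 = 0
  1+1 = 0 carry 1
  0+1+1 = 0 carry 1
  1+0+1 = 0 carry 1
  1+1+1 = 1 carry 1
  1+1+1 = 1 carry 1
  0+0+1 = 1
  0+0 = 0
  1+1 = 0 carry 1
  0+1+1 = 0 carry 1
  0+1+1 = 0 carry 1
  final carry 1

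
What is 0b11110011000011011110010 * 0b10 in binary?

0b111100110000110111100100

Multiply each base-2 digit by 2, carrying:
  0×2 = 0 → write 0
  1×2 = 2 → write 0 carry 1
  0×2+1 = 1 → write 1
  0×2 = 0 → write 0
  1×2 = 2 → write 0 carry 1
  1×2+1 = 3 → write 1 carry 1
  1×2+1 = 3 → write 1 carry 1
  1×2+1 = 3 → write 1 carry 1
  0×2+1 = 1 → write 1
  1×2 = 2 → write 0 carry 1
  1×2+1 = 3 → write 1 carry 1
  0×2+1 = 1 → write 1
  0×2 = 0 → write 0
  0×2 = 0 → write 0
  0×2 = 0 → write 0
  1×2 = 2 → write 0 carry 1
  1×2+1 = 3 → write 1 carry 1
  0×2+1 = 1 → write 1
  0×2 = 0 → write 0
  1×2 = 2 → write 0 carry 1
  1×2+1 = 3 → write 1 carry 1
  1×2+1 = 3 → write 1 carry 1
  1×2+1 = 3 → write 1 carry 1
  remaining carry: 1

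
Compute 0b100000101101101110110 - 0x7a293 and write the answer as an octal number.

0b100000101101101110110 = 0o4055566 in octal.
0x7a293 = 0o1721223 in octal.
Subtract column by column in base 8:
  6-3 → 3
  6-2 → 4
  5-2 → 3
  5-1 → 4
  5-2 → 3
  0-7 → 1 (borrow)
  4-1-1 → 2

0o2134343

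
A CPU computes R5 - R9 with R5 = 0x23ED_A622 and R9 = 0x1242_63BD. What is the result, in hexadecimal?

0x11AB4265

Subtract column by column in base 16:
  2-D → 5 (borrow)
  2-B-1 → 6 (borrow)
  6-3-1 → 2
  A-6 → 4
  D-2 → B
  E-4 → A
  3-2 → 1
  2-1 → 1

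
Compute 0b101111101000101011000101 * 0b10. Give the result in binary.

0b1011111010001010110001010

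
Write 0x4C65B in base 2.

0b1001100011001011011

Expand each hex digit to 4 bits: 4=0100 C=1100 6=0110 5=0101 B=1011.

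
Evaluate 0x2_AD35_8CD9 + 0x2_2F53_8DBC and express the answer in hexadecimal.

0x4DC891A95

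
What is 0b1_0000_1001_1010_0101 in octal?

Group the bits in threes: 010 000 100 110 100 101 → 204645.

0o204645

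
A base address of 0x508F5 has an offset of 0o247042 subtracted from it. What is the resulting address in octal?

0o735323

0x508F5 = 0o1204365 in octal.
Subtract column by column in base 8:
  5-2 → 3
  6-4 → 2
  3-0 → 3
  4-7 → 5 (borrow)
  0-4-1 → 3 (borrow)
  2-2-1 → 7 (borrow)
  1-0-1 → 0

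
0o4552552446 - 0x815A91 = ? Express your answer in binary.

0b100101001010010111101010010101

0o4552552446 = 0b100101101010101101010100100110 in binary.
0x815A91 = 0b100000010101101010010001 in binary.
Subtract column by column in base 2:
  0-1 → 1 (borrow)
  1-0-1 → 0
  1-0 → 1
  0-0 → 0
  0-1 → 1 (borrow)
  1-0-1 → 0
  0-0 → 0
  0-1 → 1 (borrow)
  1-0-1 → 0
  0-1 → 1 (borrow)
  1-0-1 → 0
  0-1 → 1 (borrow)
  1-1-1 → 1 (borrow)
  0-0-1 → 1 (borrow)
  1-1-1 → 1 (borrow)
  1-0-1 → 0
  0-1 → 1 (borrow)
  1-0-1 → 0
  0-0 → 0
  1-0 → 1
  0-0 → 0
  1-0 → 1
  0-0 → 0
  1-1 → 0
  1-0 → 1
  0-0 → 0
  1-0 → 1
  0-0 → 0
  0-0 → 0
  1-0 → 1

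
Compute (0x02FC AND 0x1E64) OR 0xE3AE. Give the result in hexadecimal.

0x02FC AND 0x1E64 = 0x0264.
Then OR with 0xE3AE.

0xE3EE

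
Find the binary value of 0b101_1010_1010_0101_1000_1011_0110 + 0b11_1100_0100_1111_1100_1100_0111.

Add column by column in base 2, right to left:
  0+1 = 1
  1+1 = 0 carry 1
  1+1+1 = 1 carry 1
  0+0+1 = 1
  1+0 = 1
  1+0 = 1
  0+1 = 1
  1+1 = 0 carry 1
  0+0+1 = 1
  0+0 = 0
  0+1 = 1
  1+1 = 0 carry 1
  1+1+1 = 1 carry 1
  0+1+1 = 0 carry 1
  1+1+1 = 1 carry 1
  0+1+1 = 0 carry 1
  0+0+1 = 1
  1+0 = 1
  0+1 = 1
  1+0 = 1
  0+0 = 0
  1+0 = 1
  0+1 = 1
  1+1 = 0 carry 1
  1+1+1 = 1 carry 1
  0+1+1 = 0 carry 1
  1+0+1 = 0 carry 1
  final carry 1

0b1001011011110101010101111101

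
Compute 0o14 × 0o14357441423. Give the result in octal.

Multiply each base-8 digit by 12, carrying:
  3×12 = 36 → write 4 carry 4
  2×12+4 = 28 → write 4 carry 3
  4×12+3 = 51 → write 3 carry 6
  1×12+6 = 18 → write 2 carry 2
  4×12+2 = 50 → write 2 carry 6
  4×12+6 = 54 → write 6 carry 6
  7×12+6 = 90 → write 2 carry 11
  5×12+11 = 71 → write 7 carry 8
  3×12+8 = 44 → write 4 carry 5
  4×12+5 = 53 → write 5 carry 6
  1×12+6 = 18 → write 2 carry 2
  remaining carry: 2

0o225472622344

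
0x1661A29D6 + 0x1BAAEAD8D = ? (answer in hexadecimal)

Add column by column in base 16, right to left:
  6+D = 3 carry 1
  D+8+1 = 6 carry 1
  9+D+1 = 7 carry 1
  2+A+1 = D
  A+E = 8 carry 1
  1+A+1 = C
  6+A = 0 carry 1
  6+B+1 = 2 carry 1
  1+1+1 = 3

0x320C8D763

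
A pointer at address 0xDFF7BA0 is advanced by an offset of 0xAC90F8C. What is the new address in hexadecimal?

Add column by column in base 16, right to left:
  0+C = C
  A+8 = 2 carry 1
  B+F+1 = B carry 1
  7+0+1 = 8
  F+9 = 8 carry 1
  F+C+1 = C carry 1
  D+A+1 = 8 carry 1
  final carry 1

0x18C88B2C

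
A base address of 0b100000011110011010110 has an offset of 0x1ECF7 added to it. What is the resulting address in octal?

0o4424715

0b100000011110011010110 = 0o4036326 in octal.
0x1ECF7 = 0o366367 in octal.
Add column by column in base 8, right to left:
  6+7 = 5 carry 1
  2+6+1 = 1 carry 1
  3+3+1 = 7
  6+6 = 4 carry 1
  3+6+1 = 2 carry 1
  0+3+1 = 4
  4+0 = 4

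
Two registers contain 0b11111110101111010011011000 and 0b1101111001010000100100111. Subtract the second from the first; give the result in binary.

0b10001111100101001110110001

Subtract column by column in base 2:
  0-1 → 1 (borrow)
  0-1-1 → 0 (borrow)
  0-1-1 → 0 (borrow)
  1-0-1 → 0
  1-0 → 1
  0-1 → 1 (borrow)
  1-0-1 → 0
  1-0 → 1
  0-1 → 1 (borrow)
  0-0-1 → 1 (borrow)
  1-0-1 → 0
  0-0 → 0
  1-0 → 1
  1-1 → 0
  1-0 → 1
  1-1 → 0
  0-0 → 0
  1-0 → 1
  0-1 → 1 (borrow)
  1-1-1 → 1 (borrow)
  1-1-1 → 1 (borrow)
  1-1-1 → 1 (borrow)
  1-0-1 → 0
  1-1 → 0
  1-1 → 0
  1-0 → 1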